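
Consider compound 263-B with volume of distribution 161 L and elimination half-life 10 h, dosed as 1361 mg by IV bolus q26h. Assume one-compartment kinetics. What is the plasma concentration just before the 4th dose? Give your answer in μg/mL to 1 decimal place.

f = (1/2)^(τ/t½) = (1/2)^(26/10) ≈ 0.1649.
C₀ = D/Vd = 1361/161 ≈ 8.453 μg/mL.
Before the 4th dose, 3 doses have been given. Superposition: Cmin = C₀·(f + f² + … + f^3).
≈ 8.453 × (0.1649 + 0.0272 + 0.0045) ≈ 8.453 × 0.1966 ≈ 1.662 μg/mL.

1.7 μg/mL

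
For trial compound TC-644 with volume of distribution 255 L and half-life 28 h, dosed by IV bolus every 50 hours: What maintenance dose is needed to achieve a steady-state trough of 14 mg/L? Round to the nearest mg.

8739 mg

τ/t½ = 50/28 ≈ 1.7857, so f = (1/2)^(50/28) ≈ 0.290032.
Cmin,ss = (D/Vd)·f/(1−f), so D = Cmin,ss·Vd·(1−f)/f.
D = 14 × 255 × (1−f)/f ≈ 14 × 255 × 2.44790 ≈ 8739.00 mg.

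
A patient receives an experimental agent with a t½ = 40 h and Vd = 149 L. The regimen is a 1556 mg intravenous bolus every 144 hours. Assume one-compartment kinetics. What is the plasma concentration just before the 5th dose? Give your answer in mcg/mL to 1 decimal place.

f = (1/2)^(τ/t½) = (1/2)^(144/40) ≈ 0.0825.
C₀ = D/Vd = 1556/149 ≈ 10.443 mcg/mL.
Before the 5th dose, 4 doses have been given. Superposition: Cmin = C₀·(f + f² + … + f^4).
≈ 10.443 × (0.0825 + 0.0068 + 0.0006 + 0.0000) ≈ 10.443 × 0.0899 ≈ 0.939 mcg/mL.

0.9 mcg/mL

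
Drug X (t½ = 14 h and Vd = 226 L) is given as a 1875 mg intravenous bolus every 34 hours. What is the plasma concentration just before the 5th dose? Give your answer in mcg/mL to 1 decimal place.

f = (1/2)^(τ/t½) = (1/2)^(34/14) ≈ 0.1857.
C₀ = D/Vd = 1875/226 ≈ 8.296 mcg/mL.
Before the 5th dose, 4 doses have been given. Superposition: Cmin = C₀·(f + f² + … + f^4).
≈ 8.296 × (0.1857 + 0.0345 + 0.0064 + 0.0012) ≈ 8.296 × 0.2278 ≈ 1.890 mcg/mL.

1.9 mcg/mL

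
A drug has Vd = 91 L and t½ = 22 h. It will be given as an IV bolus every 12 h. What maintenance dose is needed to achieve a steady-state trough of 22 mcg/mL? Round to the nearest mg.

τ/t½ = 12/22 ≈ 0.54545, so f = (1/2)^(12/22) ≈ 0.685175.
Cmin,ss = (D/Vd)·f/(1−f), so D = Cmin,ss·Vd·(1−f)/f.
D = 22 × 91 × (1−f)/f ≈ 22 × 91 × 0.45948 ≈ 919.88 mg.

920 mg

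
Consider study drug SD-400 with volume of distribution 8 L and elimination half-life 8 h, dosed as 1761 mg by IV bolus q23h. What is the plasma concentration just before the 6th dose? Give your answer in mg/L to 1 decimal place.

f = (1/2)^(τ/t½) = (1/2)^(23/8) ≈ 0.1363.
C₀ = D/Vd = 1761/8 ≈ 220.125 mg/L.
Before the 6th dose, 5 doses have been given. Superposition: Cmin = C₀·(f + f² + … + f^5).
≈ 220.125 × (0.1363 + 0.0186 + 0.0025 + 0.0003 + 0.0000) ≈ 220.125 × 0.1577 ≈ 34.714 mg/L.

34.7 mg/L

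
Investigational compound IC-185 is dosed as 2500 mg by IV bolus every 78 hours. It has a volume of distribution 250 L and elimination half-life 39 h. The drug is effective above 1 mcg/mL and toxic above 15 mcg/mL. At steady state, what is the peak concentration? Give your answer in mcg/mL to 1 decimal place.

τ = 78 h = 2 half-lives, so f = (1/2)^2 = 0.25.
Accumulation ratio R = 1/(1 − f) = 1/0.75 = 4/3.
Single-dose peak C₀ = D/Vd = 2500/250 = 10 mcg/mL.
Steady-state peak Cmax,ss = C₀·R = 10 × 4/3 ≈ 13.333 mcg/mL.
Peak 13.3 mcg/mL vs MTC 15 mcg/mL: below toxic threshold.

13.3 mcg/mL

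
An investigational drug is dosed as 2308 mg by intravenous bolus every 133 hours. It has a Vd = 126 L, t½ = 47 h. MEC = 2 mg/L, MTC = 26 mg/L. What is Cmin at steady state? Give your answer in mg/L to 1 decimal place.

Over one 133-h interval, 133/47 ≈ 2.8298 half-lives elapse, leaving f ≈ 0.1407 of each dose.
Accumulation ratio R = 1/(1 − f) ≈ 1/0.8593 ≈ 1.1637.
Each bolus raises the concentration by D/Vd = 2308/126 ≈ 18.317 mg/L.
Steady-state peak Cmax,ss = C₀·R ≈ 18.317 × 1.1637 ≈ 21.315 mg/L.
One interval later, Cmin,ss = Cmax,ss·e^(−kτ) ≈ 21.315 × 0.1407 ≈ 2.999 mg/L.
Trough 3.0 mg/L vs MEC 2 mg/L: adequate.

3.0 mg/L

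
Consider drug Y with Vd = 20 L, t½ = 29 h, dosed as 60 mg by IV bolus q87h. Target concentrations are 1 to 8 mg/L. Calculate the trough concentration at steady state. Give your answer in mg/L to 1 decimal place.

The dosing interval is 3 half-lives, so f = 2^(−3) = 0.125.
Accumulation ratio R = 1/(1 − f) = 1/0.875 = 8/7.
Single-dose peak C₀ = D/Vd = 60/20 = 3 mg/L.
Steady-state peak Cmax,ss = C₀·R = 3 × 8/7 ≈ 3.429 mg/L.
Steady-state trough Cmin,ss = Cmax,ss·f ≈ 3.429 × 0.125 ≈ 0.429 mg/L.
Trough 0.4 mg/L vs MEC 1 mg/L: subtherapeutic.

0.4 mg/L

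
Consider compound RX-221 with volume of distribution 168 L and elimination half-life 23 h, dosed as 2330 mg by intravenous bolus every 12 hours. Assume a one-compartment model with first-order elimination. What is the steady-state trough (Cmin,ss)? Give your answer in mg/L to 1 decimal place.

k = ln2/t½ = ln2/23 ≈ 0.030137 h⁻¹; fraction remaining f = e^(−kτ) = e^(−0.030137×12) ≈ 0.6965.
At steady state, accumulation factor R = 1/(1 − e^(−kτ)) ≈ 3.2949.
Single-dose peak C₀ = D/Vd = 2330/168 ≈ 13.869 mg/L.
Steady-state peak Cmax,ss = C₀·R ≈ 13.869 × 3.2949 ≈ 45.697 mg/L.
One interval later, Cmin,ss = Cmax,ss·e^(−kτ) ≈ 45.697 × 0.6965 ≈ 31.828 mg/L.

31.8 mg/L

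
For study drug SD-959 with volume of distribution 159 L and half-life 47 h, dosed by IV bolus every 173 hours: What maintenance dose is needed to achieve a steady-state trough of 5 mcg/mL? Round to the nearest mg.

9401 mg

τ/t½ = 173/47 ≈ 3.6809, so f = (1/2)^(173/47) ≈ 0.077975.
Cmin,ss = (D/Vd)·f/(1−f), so D = Cmin,ss·Vd·(1−f)/f.
D = 5 × 159 × (1−f)/f ≈ 5 × 159 × 11.82462 ≈ 9400.57 mg.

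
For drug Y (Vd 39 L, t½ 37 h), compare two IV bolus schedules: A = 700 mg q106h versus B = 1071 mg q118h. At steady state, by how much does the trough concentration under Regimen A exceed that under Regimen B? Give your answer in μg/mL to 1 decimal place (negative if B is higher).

Regimen A: f = (1/2)^(106/37) ≈ 0.1373; Cmin,ss = (700/39)·f/(1−f) ≈ 2.857 μg/mL.
Regimen B: f = (1/2)^(118/37) ≈ 0.1096; Cmin,ss = (1071/39)·f/(1−f) ≈ 3.380 μg/mL.
Difference ≈ 2.857 − 3.380 ≈ -0.523 μg/mL.

-0.5 μg/mL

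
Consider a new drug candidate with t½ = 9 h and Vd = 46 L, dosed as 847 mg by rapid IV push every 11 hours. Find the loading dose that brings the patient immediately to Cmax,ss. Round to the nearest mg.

1482 mg

f = (1/2)^(11/9) ≈ 0.428622; accumulation ratio R = 1/(1−f) ≈ 1.75015.
Loading dose to hit Cmax,ss on first dose: D_load = D_maint·R ≈ 847 × 1.75015 ≈ 1482.38 mg.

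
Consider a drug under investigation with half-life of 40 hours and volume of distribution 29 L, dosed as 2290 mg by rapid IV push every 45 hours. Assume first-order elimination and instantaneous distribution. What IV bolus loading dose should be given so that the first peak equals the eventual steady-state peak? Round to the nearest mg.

f = (1/2)^(45/40) ≈ 0.458502; accumulation ratio R = 1/(1−f) ≈ 1.84673.
Loading dose to hit Cmax,ss on first dose: D_load = D_maint·R ≈ 2290 × 1.84673 ≈ 4229.01 mg.

4229 mg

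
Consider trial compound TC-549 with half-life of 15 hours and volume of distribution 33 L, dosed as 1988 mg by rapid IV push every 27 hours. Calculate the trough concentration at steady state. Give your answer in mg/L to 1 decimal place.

τ/t½ = 27/15 ≈ 1.8, so fraction remaining f = (1/2)^(27/15) ≈ 0.2872.
At steady state, accumulation factor R = 1/(1 − e^(−kτ)) ≈ 1.4029.
Each bolus raises the concentration by D/Vd = 1988/33 ≈ 60.242 mg/L.
Cmax,ss = C₀/(1 − f) ≈ 60.242/0.7128 ≈ 84.515 mg/L.
Steady-state trough Cmin,ss = Cmax,ss·f ≈ 84.515 × 0.2872 ≈ 24.273 mg/L.

24.3 mg/L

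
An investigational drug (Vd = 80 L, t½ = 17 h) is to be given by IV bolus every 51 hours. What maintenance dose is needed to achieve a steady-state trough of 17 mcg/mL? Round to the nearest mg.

τ/t½ = 51/17 ≈ 3, so f = (1/2)^(51/17) ≈ 0.125000.
Cmin,ss = (D/Vd)·f/(1−f), so D = Cmin,ss·Vd·(1−f)/f.
D = 17 × 80 × (1−f)/f ≈ 17 × 80 × 7.00000 ≈ 9520.00 mg.

9520 mg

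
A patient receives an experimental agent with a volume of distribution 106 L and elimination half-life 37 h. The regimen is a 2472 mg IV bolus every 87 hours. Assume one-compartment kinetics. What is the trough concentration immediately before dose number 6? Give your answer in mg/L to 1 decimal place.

5.7 mg/L

f = (1/2)^(τ/t½) = (1/2)^(87/37) ≈ 0.1960.
C₀ = D/Vd = 2472/106 ≈ 23.321 mg/L.
Before the 6th dose, 5 doses have been given. Superposition: Cmin = C₀·(f + f² + … + f^5).
≈ 23.321 × (0.1960 + 0.0384 + 0.0075 + 0.0015 + 0.0003) ≈ 23.321 × 0.2437 ≈ 5.683 mg/L.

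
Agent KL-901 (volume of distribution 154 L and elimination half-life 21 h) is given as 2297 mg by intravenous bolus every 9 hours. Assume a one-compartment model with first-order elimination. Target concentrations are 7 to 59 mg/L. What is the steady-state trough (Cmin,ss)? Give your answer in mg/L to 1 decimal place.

43.1 mg/L

τ/t½ = 9/21 ≈ 0.42857, so fraction remaining f = (1/2)^(9/21) ≈ 0.7430.
Accumulation ratio R = 1/(1 − f) ≈ 1/0.2570 ≈ 3.8911.
Each bolus raises the concentration by D/Vd = 2297/154 ≈ 14.916 mg/L.
Cmax,ss = C₀/(1 − f) ≈ 14.916/0.2570 ≈ 58.039 mg/L.
Steady-state trough Cmin,ss = Cmax,ss·f ≈ 58.039 × 0.7430 ≈ 43.123 mg/L.
Trough 43.1 mg/L vs MEC 7 mg/L: adequate.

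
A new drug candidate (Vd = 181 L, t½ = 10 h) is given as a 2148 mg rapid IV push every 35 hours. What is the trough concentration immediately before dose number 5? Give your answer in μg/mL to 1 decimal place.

1.2 μg/mL

f = (1/2)^(τ/t½) = (1/2)^(35/10) ≈ 0.0884.
C₀ = D/Vd = 2148/181 ≈ 11.867 μg/mL.
Before the 5th dose, 4 doses have been given. Superposition: Cmin = C₀·(f + f² + … + f^4).
≈ 11.867 × (0.0884 + 0.0078 + 0.0007 + 0.0001) ≈ 11.867 × 0.0970 ≈ 1.151 μg/mL.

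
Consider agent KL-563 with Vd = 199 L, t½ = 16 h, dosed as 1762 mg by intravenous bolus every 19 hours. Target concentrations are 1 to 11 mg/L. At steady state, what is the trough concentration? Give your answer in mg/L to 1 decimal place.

6.9 mg/L

τ/t½ = 19/16 ≈ 1.1875, so fraction remaining f = (1/2)^(19/16) ≈ 0.4391.
Single-dose peak C₀ = D/Vd = 1762/199 ≈ 8.854 mg/L.
Steady-state trough Cmin,ss = C₀·f/(1−f) ≈ 8.854 × 0.4391/0.5609 ≈ 6.931 mg/L.
Trough 6.9 mg/L vs MEC 1 mg/L: adequate.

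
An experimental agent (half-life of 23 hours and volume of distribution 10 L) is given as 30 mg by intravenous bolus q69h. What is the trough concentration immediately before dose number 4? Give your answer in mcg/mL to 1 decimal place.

f = (1/2)^(τ/t½) = (1/2)^(69/23) ≈ 0.1250.
C₀ = D/Vd = 30/10 ≈ 3.000 mcg/mL.
Before the 4th dose, 3 doses have been given. Superposition: Cmin = C₀·(f + f² + … + f^3).
≈ 3.000 × (0.1250 + 0.0156 + 0.0020) ≈ 3.000 × 0.1426 ≈ 0.428 mcg/mL.

0.4 mcg/mL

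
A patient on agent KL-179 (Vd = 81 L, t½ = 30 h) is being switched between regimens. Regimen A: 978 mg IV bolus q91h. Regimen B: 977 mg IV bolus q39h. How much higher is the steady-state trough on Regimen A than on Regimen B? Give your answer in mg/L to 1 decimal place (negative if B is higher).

-6.6 mg/L

Regimen A: f = (1/2)^(91/30) ≈ 0.1221; Cmin,ss = (978/81)·f/(1−f) ≈ 1.679 mg/L.
Regimen B: f = (1/2)^(39/30) ≈ 0.4061; Cmin,ss = (977/81)·f/(1−f) ≈ 8.248 mg/L.
Difference ≈ 1.679 − 8.248 ≈ -6.569 mg/L.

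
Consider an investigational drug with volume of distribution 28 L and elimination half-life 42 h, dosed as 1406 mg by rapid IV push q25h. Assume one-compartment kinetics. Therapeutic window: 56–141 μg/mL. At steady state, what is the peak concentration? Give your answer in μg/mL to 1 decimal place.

Over one 25-h interval, 25/42 ≈ 0.59524 half-lives elapse, leaving f ≈ 0.6619 of each dose.
Accumulation ratio R = 1/(1 − f) ≈ 1/0.3381 ≈ 2.9577.
Each bolus raises the concentration by D/Vd = 1406/28 ≈ 50.214 μg/mL.
Cmax,ss = C₀/(1 − f) ≈ 50.214/0.3381 ≈ 148.518 μg/mL.
Peak 148.5 μg/mL vs MTC 141 μg/mL: exceeds toxic threshold.

148.5 μg/mL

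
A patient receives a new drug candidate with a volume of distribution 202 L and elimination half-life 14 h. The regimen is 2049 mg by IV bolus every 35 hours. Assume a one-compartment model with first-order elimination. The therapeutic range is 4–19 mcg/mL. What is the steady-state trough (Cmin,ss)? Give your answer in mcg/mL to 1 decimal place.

2.2 mcg/mL

k = ln2/t½ = ln2/14 ≈ 0.049511 h⁻¹; fraction remaining f = e^(−kτ) = e^(−0.049511×35) ≈ 0.1768.
At steady state, accumulation factor R = 1/(1 − e^(−kτ)) ≈ 1.2148.
Each bolus raises the concentration by D/Vd = 2049/202 ≈ 10.144 mcg/mL.
Cmax,ss = C₀/(1 − f) ≈ 10.144/0.8232 ≈ 12.323 mcg/mL.
Steady-state trough Cmin,ss = Cmax,ss·f ≈ 12.323 × 0.1768 ≈ 2.179 mcg/mL.
Trough 2.2 mcg/mL vs MEC 4 mcg/mL: subtherapeutic.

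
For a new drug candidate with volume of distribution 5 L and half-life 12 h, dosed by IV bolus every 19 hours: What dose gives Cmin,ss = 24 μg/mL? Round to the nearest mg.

240 mg

τ/t½ = 19/12 ≈ 1.5833, so f = (1/2)^(19/12) ≈ 0.333710.
Cmin,ss = (D/Vd)·f/(1−f), so D = Cmin,ss·Vd·(1−f)/f.
D = 24 × 5 × (1−f)/f ≈ 24 × 5 × 1.99661 ≈ 239.59 mg.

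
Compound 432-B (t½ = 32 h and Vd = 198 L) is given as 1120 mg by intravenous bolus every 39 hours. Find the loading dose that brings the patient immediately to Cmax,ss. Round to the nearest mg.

f = (1/2)^(39/32) ≈ 0.429655; accumulation ratio R = 1/(1−f) ≈ 1.75332.
Loading dose to hit Cmax,ss on first dose: D_load = D_maint·R ≈ 1120 × 1.75332 ≈ 1963.72 mg.

1964 mg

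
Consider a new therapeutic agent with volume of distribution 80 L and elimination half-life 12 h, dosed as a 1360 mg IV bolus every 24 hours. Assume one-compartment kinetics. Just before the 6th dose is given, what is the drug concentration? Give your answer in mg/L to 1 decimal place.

f = (1/2)^(τ/t½) = (1/2)^(24/12) ≈ 0.2500.
C₀ = D/Vd = 1360/80 ≈ 17.000 mg/L.
Before the 6th dose, 5 doses have been given. Superposition: Cmin = C₀·(f + f² + … + f^5).
≈ 17.000 × (0.2500 + 0.0625 + 0.0156 + 0.0039 + 0.0010) ≈ 17.000 × 0.3330 ≈ 5.661 mg/L.

5.7 mg/L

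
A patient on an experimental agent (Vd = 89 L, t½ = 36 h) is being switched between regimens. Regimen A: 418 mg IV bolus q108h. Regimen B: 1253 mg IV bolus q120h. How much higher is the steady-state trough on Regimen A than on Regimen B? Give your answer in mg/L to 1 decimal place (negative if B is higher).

-0.9 mg/L

Regimen A: f = (1/2)^(108/36) ≈ 0.1250; Cmin,ss = (418/89)·f/(1−f) ≈ 0.671 mg/L.
Regimen B: f = (1/2)^(120/36) ≈ 0.0992; Cmin,ss = (1253/89)·f/(1−f) ≈ 1.550 mg/L.
Difference ≈ 0.671 − 1.550 ≈ -0.879 mg/L.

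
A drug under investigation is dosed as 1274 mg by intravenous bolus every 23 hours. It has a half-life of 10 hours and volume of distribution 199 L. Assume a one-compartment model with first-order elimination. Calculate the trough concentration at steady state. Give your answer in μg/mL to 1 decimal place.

1.6 μg/mL

k = ln2/t½ = ln2/10 ≈ 0.069315 h⁻¹; fraction remaining f = e^(−kτ) = e^(−0.069315×23) ≈ 0.2031.
Accumulation ratio R = 1/(1 − f) ≈ 1/0.7969 ≈ 1.2549.
Single-dose peak C₀ = D/Vd = 1274/199 ≈ 6.402 μg/mL.
Steady-state peak Cmax,ss = C₀·R ≈ 6.402 × 1.2549 ≈ 8.034 μg/mL.
One interval later, Cmin,ss = Cmax,ss·e^(−kτ) ≈ 8.034 × 0.2031 ≈ 1.632 μg/mL.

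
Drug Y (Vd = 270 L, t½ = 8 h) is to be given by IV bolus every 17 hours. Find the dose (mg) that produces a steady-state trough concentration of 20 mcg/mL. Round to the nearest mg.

18155 mg

τ/t½ = 17/8 ≈ 2.125, so f = (1/2)^(17/8) ≈ 0.229251.
Cmin,ss = (D/Vd)·f/(1−f), so D = Cmin,ss·Vd·(1−f)/f.
D = 20 × 270 × (1−f)/f ≈ 20 × 270 × 3.36203 ≈ 18154.96 mg.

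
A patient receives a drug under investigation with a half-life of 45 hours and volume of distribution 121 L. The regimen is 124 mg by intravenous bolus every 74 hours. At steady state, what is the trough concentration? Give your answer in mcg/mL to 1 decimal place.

Over one 74-h interval, 74/45 ≈ 1.6444 half-lives elapse, leaving f ≈ 0.3199 of each dose.
Each bolus raises the concentration by D/Vd = 124/121 ≈ 1.025 mcg/mL.
Steady-state trough Cmin,ss = C₀·f/(1−f) ≈ 1.025 × 0.3199/0.6801 ≈ 0.482 mcg/mL.

0.5 mcg/mL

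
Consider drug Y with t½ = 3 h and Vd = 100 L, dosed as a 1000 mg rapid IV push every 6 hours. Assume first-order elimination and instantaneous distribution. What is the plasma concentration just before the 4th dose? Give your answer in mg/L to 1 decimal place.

3.3 mg/L

f = (1/2)^(τ/t½) = (1/2)^(6/3) ≈ 0.2500.
C₀ = D/Vd = 1000/100 ≈ 10.000 mg/L.
Before the 4th dose, 3 doses have been given. Superposition: Cmin = C₀·(f + f² + … + f^3).
≈ 10.000 × (0.2500 + 0.0625 + 0.0156) ≈ 10.000 × 0.3281 ≈ 3.281 mg/L.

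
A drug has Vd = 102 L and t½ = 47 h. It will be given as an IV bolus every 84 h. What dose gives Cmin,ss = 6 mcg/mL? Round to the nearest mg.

τ/t½ = 84/47 ≈ 1.7872, so f = (1/2)^(84/47) ≈ 0.289727.
Cmin,ss = (D/Vd)·f/(1−f), so D = Cmin,ss·Vd·(1−f)/f.
D = 6 × 102 × (1−f)/f ≈ 6 × 102 × 2.45153 ≈ 1500.34 mg.

1500 mg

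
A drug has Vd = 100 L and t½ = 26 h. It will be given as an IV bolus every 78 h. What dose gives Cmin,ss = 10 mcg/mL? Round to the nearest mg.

7000 mg

τ/t½ = 78/26 ≈ 3, so f = (1/2)^(78/26) ≈ 0.125000.
Cmin,ss = (D/Vd)·f/(1−f), so D = Cmin,ss·Vd·(1−f)/f.
D = 10 × 100 × (1−f)/f ≈ 10 × 100 × 7.00000 ≈ 7000.00 mg.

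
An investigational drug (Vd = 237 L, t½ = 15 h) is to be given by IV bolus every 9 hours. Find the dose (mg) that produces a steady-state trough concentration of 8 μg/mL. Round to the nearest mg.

τ/t½ = 9/15 ≈ 0.6, so f = (1/2)^(9/15) ≈ 0.659754.
Cmin,ss = (D/Vd)·f/(1−f), so D = Cmin,ss·Vd·(1−f)/f.
D = 8 × 237 × (1−f)/f ≈ 8 × 237 × 0.51572 ≈ 977.81 mg.

978 mg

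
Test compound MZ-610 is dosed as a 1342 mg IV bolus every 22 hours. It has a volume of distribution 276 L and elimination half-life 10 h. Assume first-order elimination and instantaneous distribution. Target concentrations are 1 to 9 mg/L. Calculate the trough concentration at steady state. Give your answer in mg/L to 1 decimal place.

1.4 mg/L

Over one 22-h interval, 22/10 ≈ 2.2 half-lives elapse, leaving f ≈ 0.2176 of each dose.
Accumulation ratio R = 1/(1 − f) ≈ 1/0.7824 ≈ 1.2781.
Single-dose peak C₀ = D/Vd = 1342/276 ≈ 4.862 mg/L.
Steady-state peak Cmax,ss = C₀·R ≈ 4.862 × 1.2781 ≈ 6.214 mg/L.
One interval later, Cmin,ss = Cmax,ss·e^(−kτ) ≈ 6.214 × 0.2176 ≈ 1.352 mg/L.
Trough 1.4 mg/L vs MEC 1 mg/L: adequate.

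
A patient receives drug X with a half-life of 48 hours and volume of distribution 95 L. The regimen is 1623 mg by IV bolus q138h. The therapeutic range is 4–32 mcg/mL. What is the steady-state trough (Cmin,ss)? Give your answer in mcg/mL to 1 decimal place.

2.7 mcg/mL

Over one 138-h interval, 138/48 ≈ 2.875 half-lives elapse, leaving f ≈ 0.1363 of each dose.
Accumulation ratio R = 1/(1 − f) ≈ 1/0.8637 ≈ 1.1578.
Single-dose peak C₀ = D/Vd = 1623/95 ≈ 17.084 mcg/mL.
Cmax,ss = C₀/(1 − f) ≈ 17.084/0.8637 ≈ 19.780 mcg/mL.
One interval later, Cmin,ss = Cmax,ss·e^(−kτ) ≈ 19.780 × 0.1363 ≈ 2.696 mcg/mL.
Trough 2.7 mcg/mL vs MEC 4 mcg/mL: subtherapeutic.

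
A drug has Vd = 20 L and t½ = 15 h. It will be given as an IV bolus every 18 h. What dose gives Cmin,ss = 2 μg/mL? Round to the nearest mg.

τ/t½ = 18/15 ≈ 1.2, so f = (1/2)^(18/15) ≈ 0.435275.
Cmin,ss = (D/Vd)·f/(1−f), so D = Cmin,ss·Vd·(1−f)/f.
D = 2 × 20 × (1−f)/f ≈ 2 × 20 × 1.29740 ≈ 51.90 mg.

52 mg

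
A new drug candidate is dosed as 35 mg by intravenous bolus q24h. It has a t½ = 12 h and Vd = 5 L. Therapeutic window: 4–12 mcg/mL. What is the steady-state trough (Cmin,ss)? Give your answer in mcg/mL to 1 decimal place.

The dosing interval is 2 half-lives, so f = 2^(−2) = 0.25.
At steady state, R = 1/(1 − 0.25) = 4/3.
Single-dose peak C₀ = D/Vd = 35/5 = 7 mcg/mL.
Steady-state peak Cmax,ss = C₀·R = 7 × 4/3 ≈ 9.333 mcg/mL.
Steady-state trough Cmin,ss = Cmax,ss·f ≈ 9.333 × 0.25 ≈ 2.333 mcg/mL.
Trough 2.3 mcg/mL vs MEC 4 mcg/mL: subtherapeutic.

2.3 mcg/mL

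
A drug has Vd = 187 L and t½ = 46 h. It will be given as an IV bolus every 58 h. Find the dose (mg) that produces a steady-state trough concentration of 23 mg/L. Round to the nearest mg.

τ/t½ = 58/46 ≈ 1.2609, so f = (1/2)^(58/46) ≈ 0.417292.
Cmin,ss = (D/Vd)·f/(1−f), so D = Cmin,ss·Vd·(1−f)/f.
D = 23 × 187 × (1−f)/f ≈ 23 × 187 × 1.39640 ≈ 6005.92 mg.

6006 mg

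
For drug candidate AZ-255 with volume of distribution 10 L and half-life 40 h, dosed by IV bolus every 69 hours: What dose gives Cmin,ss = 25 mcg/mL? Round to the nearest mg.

576 mg

τ/t½ = 69/40 ≈ 1.725, so f = (1/2)^(69/40) ≈ 0.302499.
Cmin,ss = (D/Vd)·f/(1−f), so D = Cmin,ss·Vd·(1−f)/f.
D = 25 × 10 × (1−f)/f ≈ 25 × 10 × 2.30580 ≈ 576.45 mg.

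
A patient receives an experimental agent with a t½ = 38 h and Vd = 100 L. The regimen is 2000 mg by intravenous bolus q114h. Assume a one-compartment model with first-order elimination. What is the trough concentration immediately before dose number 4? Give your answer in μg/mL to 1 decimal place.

2.9 μg/mL

f = (1/2)^(τ/t½) = (1/2)^(114/38) ≈ 0.1250.
C₀ = D/Vd = 2000/100 ≈ 20.000 μg/mL.
Before the 4th dose, 3 doses have been given. Superposition: Cmin = C₀·(f + f² + … + f^3).
≈ 20.000 × (0.1250 + 0.0156 + 0.0020) ≈ 20.000 × 0.1426 ≈ 2.852 μg/mL.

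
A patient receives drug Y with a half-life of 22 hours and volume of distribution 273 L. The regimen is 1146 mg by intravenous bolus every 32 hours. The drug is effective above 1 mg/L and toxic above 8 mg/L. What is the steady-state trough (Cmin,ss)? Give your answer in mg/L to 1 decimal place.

2.4 mg/L

τ/t½ = 32/22 ≈ 1.4545, so fraction remaining f = (1/2)^(32/22) ≈ 0.3649.
Accumulation ratio R = 1/(1 − f) ≈ 1/0.6351 ≈ 1.5746.
Each bolus raises the concentration by D/Vd = 1146/273 ≈ 4.198 mg/L.
Steady-state peak Cmax,ss = C₀·R ≈ 4.198 × 1.5746 ≈ 6.610 mg/L.
One interval later, Cmin,ss = Cmax,ss·e^(−kτ) ≈ 6.610 × 0.3649 ≈ 2.412 mg/L.
Trough 2.4 mg/L vs MEC 1 mg/L: adequate.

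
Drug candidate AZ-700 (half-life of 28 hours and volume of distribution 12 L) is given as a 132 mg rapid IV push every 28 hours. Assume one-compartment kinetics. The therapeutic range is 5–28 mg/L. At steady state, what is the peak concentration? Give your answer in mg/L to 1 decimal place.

22.0 mg/L

The dosing interval is 1 half-life, so f = 2^(−1) = 0.5.
Accumulation ratio R = 1/(1 − f) = 1/0.5 = 2/1.
Single-dose peak C₀ = D/Vd = 132/12 = 11 mg/L.
Steady-state peak Cmax,ss = C₀·R = 11 × 2/1 ≈ 22.000 mg/L.
Peak 22.0 mg/L vs MTC 28 mg/L: below toxic threshold.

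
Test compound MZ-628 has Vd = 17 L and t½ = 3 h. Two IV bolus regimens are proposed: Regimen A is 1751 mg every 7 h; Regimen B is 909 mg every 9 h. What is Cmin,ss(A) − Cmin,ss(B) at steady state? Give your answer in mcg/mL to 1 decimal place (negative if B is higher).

Regimen A: f = (1/2)^(7/3) ≈ 0.1984; Cmin,ss = (1751/17)·f/(1−f) ≈ 25.493 mcg/mL.
Regimen B: f = (1/2)^(9/3) ≈ 0.1250; Cmin,ss = (909/17)·f/(1−f) ≈ 7.639 mcg/mL.
Difference ≈ 25.493 − 7.639 ≈ 17.854 mcg/mL.

17.9 mcg/mL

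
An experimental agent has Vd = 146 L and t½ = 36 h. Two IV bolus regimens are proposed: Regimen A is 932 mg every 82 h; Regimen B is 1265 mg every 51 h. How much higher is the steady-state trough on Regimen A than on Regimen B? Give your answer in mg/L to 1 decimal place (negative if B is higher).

-3.5 mg/L

Regimen A: f = (1/2)^(82/36) ≈ 0.2062; Cmin,ss = (932/146)·f/(1−f) ≈ 1.658 mg/L.
Regimen B: f = (1/2)^(51/36) ≈ 0.3746; Cmin,ss = (1265/146)·f/(1−f) ≈ 5.190 mg/L.
Difference ≈ 1.658 − 5.190 ≈ -3.532 mg/L.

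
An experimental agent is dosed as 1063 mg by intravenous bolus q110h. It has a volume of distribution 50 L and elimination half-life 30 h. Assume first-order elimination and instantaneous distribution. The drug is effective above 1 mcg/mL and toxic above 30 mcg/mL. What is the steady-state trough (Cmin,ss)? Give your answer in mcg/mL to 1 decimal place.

1.8 mcg/mL

k = ln2/t½ = ln2/30 ≈ 0.023105 h⁻¹; fraction remaining f = e^(−kτ) = e^(−0.023105×110) ≈ 0.0787.
Each bolus raises the concentration by D/Vd = 1063/50 ≈ 21.260 mcg/mL.
Steady-state trough Cmin,ss = C₀·f/(1−f) ≈ 21.260 × 0.0787/0.9213 ≈ 1.816 mcg/mL.
Trough 1.8 mcg/mL vs MEC 1 mcg/mL: adequate.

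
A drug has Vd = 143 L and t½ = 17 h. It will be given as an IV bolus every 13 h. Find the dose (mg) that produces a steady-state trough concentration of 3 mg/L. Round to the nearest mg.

τ/t½ = 13/17 ≈ 0.76471, so f = (1/2)^(13/17) ≈ 0.588573.
Cmin,ss = (D/Vd)·f/(1−f), so D = Cmin,ss·Vd·(1−f)/f.
D = 3 × 143 × (1−f)/f ≈ 3 × 143 × 0.69902 ≈ 299.88 mg.

300 mg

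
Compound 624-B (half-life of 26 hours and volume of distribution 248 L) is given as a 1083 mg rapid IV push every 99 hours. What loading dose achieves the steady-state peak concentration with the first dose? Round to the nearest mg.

f = (1/2)^(99/26) ≈ 0.071412; accumulation ratio R = 1/(1−f) ≈ 1.07690.
Loading dose to hit Cmax,ss on first dose: D_load = D_maint·R ≈ 1083 × 1.07690 ≈ 1166.28 mg.

1166 mg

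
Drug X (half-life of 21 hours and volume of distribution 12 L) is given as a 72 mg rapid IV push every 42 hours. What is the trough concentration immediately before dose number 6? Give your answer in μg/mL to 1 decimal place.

2.0 μg/mL

f = (1/2)^(τ/t½) = (1/2)^(42/21) ≈ 0.2500.
C₀ = D/Vd = 72/12 ≈ 6.000 μg/mL.
Before the 6th dose, 5 doses have been given. Superposition: Cmin = C₀·(f + f² + … + f^5).
≈ 6.000 × (0.2500 + 0.0625 + 0.0156 + 0.0039 + 0.0010) ≈ 6.000 × 0.3330 ≈ 1.998 μg/mL.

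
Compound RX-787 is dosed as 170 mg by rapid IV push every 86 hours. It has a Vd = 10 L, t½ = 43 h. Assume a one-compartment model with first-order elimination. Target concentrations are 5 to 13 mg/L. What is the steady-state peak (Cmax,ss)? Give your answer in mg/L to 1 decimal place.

τ = 86 h = 2 half-lives, so f = (1/2)^2 = 0.25.
At steady state, R = 1/(1 − 0.25) = 4/3.
Single-dose peak C₀ = D/Vd = 170/10 = 17 mg/L.
Steady-state peak Cmax,ss = C₀·R = 17 × 4/3 ≈ 22.667 mg/L.
Peak 22.7 mg/L vs MTC 13 mg/L: exceeds toxic threshold.

22.7 mg/L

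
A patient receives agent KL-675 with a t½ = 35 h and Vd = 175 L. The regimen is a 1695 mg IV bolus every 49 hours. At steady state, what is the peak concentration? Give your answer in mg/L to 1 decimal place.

15.6 mg/L

k = ln2/t½ = ln2/35 ≈ 0.019804 h⁻¹; fraction remaining f = e^(−kτ) = e^(−0.019804×49) ≈ 0.3789.
At steady state, accumulation factor R = 1/(1 − e^(−kτ)) ≈ 1.6100.
Single-dose peak C₀ = D/Vd = 1695/175 ≈ 9.686 mg/L.
Steady-state peak Cmax,ss = C₀·R ≈ 9.686 × 1.6100 ≈ 15.594 mg/L.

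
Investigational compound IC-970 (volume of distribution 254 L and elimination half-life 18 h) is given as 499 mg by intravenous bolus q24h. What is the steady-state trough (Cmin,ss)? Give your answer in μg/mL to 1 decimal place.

k = ln2/t½ = ln2/18 ≈ 0.038508 h⁻¹; fraction remaining f = e^(−kτ) = e^(−0.038508×24) ≈ 0.3969.
Each bolus raises the concentration by D/Vd = 499/254 ≈ 1.965 μg/mL.
Steady-state trough Cmin,ss = C₀·f/(1−f) ≈ 1.965 × 0.3969/0.6031 ≈ 1.293 μg/mL.

1.3 μg/mL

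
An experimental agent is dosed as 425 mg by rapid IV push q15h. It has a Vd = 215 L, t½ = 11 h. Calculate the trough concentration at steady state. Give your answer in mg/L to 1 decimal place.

1.3 mg/L

τ/t½ = 15/11 ≈ 1.3636, so fraction remaining f = (1/2)^(15/11) ≈ 0.3886.
Each bolus raises the concentration by D/Vd = 425/215 ≈ 1.977 mg/L.
Steady-state trough Cmin,ss = C₀·f/(1−f) ≈ 1.977 × 0.3886/0.6114 ≈ 1.257 mg/L.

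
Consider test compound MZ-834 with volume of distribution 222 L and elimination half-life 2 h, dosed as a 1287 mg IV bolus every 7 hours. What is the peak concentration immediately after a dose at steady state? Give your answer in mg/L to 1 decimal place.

k = ln2/t½ = ln2/2 ≈ 0.346574 h⁻¹; fraction remaining f = e^(−kτ) = e^(−0.346574×7) ≈ 0.0884.
Accumulation ratio R = 1/(1 − f) ≈ 1/0.9116 ≈ 1.0970.
Single-dose peak C₀ = D/Vd = 1287/222 ≈ 5.797 mg/L.
Steady-state peak Cmax,ss = C₀·R ≈ 5.797 × 1.0970 ≈ 6.359 mg/L.

6.4 mg/L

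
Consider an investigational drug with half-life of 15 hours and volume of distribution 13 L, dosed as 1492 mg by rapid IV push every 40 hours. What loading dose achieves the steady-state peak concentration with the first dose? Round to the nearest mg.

f = (1/2)^(40/15) ≈ 0.157490; accumulation ratio R = 1/(1−f) ≈ 1.18693.
Loading dose to hit Cmax,ss on first dose: D_load = D_maint·R ≈ 1492 × 1.18693 ≈ 1770.90 mg.

1771 mg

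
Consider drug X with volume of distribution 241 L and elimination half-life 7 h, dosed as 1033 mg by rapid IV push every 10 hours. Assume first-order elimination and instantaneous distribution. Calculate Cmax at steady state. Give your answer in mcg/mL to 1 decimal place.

Over one 10-h interval, 10/7 ≈ 1.4286 half-lives elapse, leaving f ≈ 0.3715 of each dose.
At steady state, accumulation factor R = 1/(1 − e^(−kτ)) ≈ 1.5911.
Single-dose peak C₀ = D/Vd = 1033/241 ≈ 4.286 mcg/mL.
Steady-state peak Cmax,ss = C₀·R ≈ 4.286 × 1.5911 ≈ 6.819 mcg/mL.

6.8 mcg/mL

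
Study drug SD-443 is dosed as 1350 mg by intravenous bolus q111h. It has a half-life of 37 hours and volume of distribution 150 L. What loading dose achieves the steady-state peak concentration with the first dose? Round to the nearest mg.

1543 mg

f = (1/2)^(111/37) ≈ 0.125000; accumulation ratio R = 1/(1−f) ≈ 1.14286.
Loading dose to hit Cmax,ss on first dose: D_load = D_maint·R ≈ 1350 × 1.14286 ≈ 1542.86 mg.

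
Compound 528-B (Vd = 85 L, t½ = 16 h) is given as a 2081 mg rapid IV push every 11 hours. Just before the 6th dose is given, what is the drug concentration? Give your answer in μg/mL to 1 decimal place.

f = (1/2)^(τ/t½) = (1/2)^(11/16) ≈ 0.6209.
C₀ = D/Vd = 2081/85 ≈ 24.482 μg/mL.
Before the 6th dose, 5 doses have been given. Superposition: Cmin = C₀·(f + f² + … + f^5).
≈ 24.482 × (0.6209 + 0.3855 + 0.2394 + 0.1486 + 0.0923) ≈ 24.482 × 1.4867 ≈ 36.397 μg/mL.

36.4 μg/mL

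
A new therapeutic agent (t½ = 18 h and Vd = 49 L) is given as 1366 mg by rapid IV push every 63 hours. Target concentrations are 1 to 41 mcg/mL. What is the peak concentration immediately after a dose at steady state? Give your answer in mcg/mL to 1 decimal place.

τ/t½ = 63/18 ≈ 3.5, so fraction remaining f = (1/2)^(63/18) ≈ 0.0884.
At steady state, accumulation factor R = 1/(1 − e^(−kτ)) ≈ 1.0970.
Each bolus raises the concentration by D/Vd = 1366/49 ≈ 27.878 mcg/mL.
Cmax,ss = C₀/(1 − f) ≈ 27.878/0.9116 ≈ 30.581 mcg/mL.
Peak 30.6 mcg/mL vs MTC 41 mcg/mL: below toxic threshold.

30.6 mcg/mL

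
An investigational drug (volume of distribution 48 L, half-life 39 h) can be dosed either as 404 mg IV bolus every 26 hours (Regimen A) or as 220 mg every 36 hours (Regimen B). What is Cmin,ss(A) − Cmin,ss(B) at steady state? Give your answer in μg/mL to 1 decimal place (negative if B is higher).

Regimen A: f = (1/2)^(26/39) ≈ 0.6300; Cmin,ss = (404/48)·f/(1−f) ≈ 14.331 μg/mL.
Regimen B: f = (1/2)^(36/39) ≈ 0.5274; Cmin,ss = (220/48)·f/(1−f) ≈ 5.115 μg/mL.
Difference ≈ 14.331 − 5.115 ≈ 9.216 μg/mL.

9.2 μg/mL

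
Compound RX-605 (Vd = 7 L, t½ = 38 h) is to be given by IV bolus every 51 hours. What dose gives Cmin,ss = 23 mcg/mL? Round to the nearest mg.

247 mg

τ/t½ = 51/38 ≈ 1.3421, so f = (1/2)^(51/38) ≈ 0.394445.
Cmin,ss = (D/Vd)·f/(1−f), so D = Cmin,ss·Vd·(1−f)/f.
D = 23 × 7 × (1−f)/f ≈ 23 × 7 × 1.53521 ≈ 247.17 mg.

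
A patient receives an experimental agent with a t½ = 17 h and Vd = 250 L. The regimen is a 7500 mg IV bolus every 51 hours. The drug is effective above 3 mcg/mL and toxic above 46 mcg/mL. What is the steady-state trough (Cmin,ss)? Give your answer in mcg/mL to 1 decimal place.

τ = 51 h = 3 half-lives, so f = (1/2)^3 = 0.125.
Accumulation ratio R = 1/(1 − f) = 1/0.875 = 8/7.
Single-dose peak C₀ = D/Vd = 7500/250 = 30 mcg/mL.
Steady-state peak Cmax,ss = C₀·R = 30 × 8/7 ≈ 34.286 mcg/mL.
Steady-state trough Cmin,ss = Cmax,ss·f ≈ 34.286 × 0.125 ≈ 4.286 mcg/mL.
Trough 4.3 mcg/mL vs MEC 3 mcg/mL: adequate.

4.3 mcg/mL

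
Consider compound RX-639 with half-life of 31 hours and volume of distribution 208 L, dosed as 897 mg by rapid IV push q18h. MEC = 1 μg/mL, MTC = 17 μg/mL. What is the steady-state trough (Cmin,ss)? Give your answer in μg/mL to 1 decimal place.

8.7 μg/mL

Over one 18-h interval, 18/31 ≈ 0.58065 half-lives elapse, leaving f ≈ 0.6687 of each dose.
Accumulation ratio R = 1/(1 − f) ≈ 1/0.3313 ≈ 3.0184.
Single-dose peak C₀ = D/Vd = 897/208 ≈ 4.312 μg/mL.
Cmax,ss = C₀/(1 − f) ≈ 4.312/0.3313 ≈ 13.015 μg/mL.
Steady-state trough Cmin,ss = Cmax,ss·f ≈ 13.015 × 0.6687 ≈ 8.703 μg/mL.
Trough 8.7 μg/mL vs MEC 1 μg/mL: adequate.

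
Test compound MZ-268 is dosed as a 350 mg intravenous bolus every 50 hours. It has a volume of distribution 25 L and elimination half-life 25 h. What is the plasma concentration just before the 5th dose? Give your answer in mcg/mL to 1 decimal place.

4.6 mcg/mL

f = (1/2)^(τ/t½) = (1/2)^(50/25) ≈ 0.2500.
C₀ = D/Vd = 350/25 ≈ 14.000 mcg/mL.
Before the 5th dose, 4 doses have been given. Superposition: Cmin = C₀·(f + f² + … + f^4).
≈ 14.000 × (0.2500 + 0.0625 + 0.0156 + 0.0039) ≈ 14.000 × 0.3320 ≈ 4.648 mcg/mL.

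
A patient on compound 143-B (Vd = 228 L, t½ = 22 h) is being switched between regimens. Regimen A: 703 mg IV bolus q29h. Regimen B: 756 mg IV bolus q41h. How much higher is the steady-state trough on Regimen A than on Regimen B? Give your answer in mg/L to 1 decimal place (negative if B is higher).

Regimen A: f = (1/2)^(29/22) ≈ 0.4010; Cmin,ss = (703/228)·f/(1−f) ≈ 2.064 mg/L.
Regimen B: f = (1/2)^(41/22) ≈ 0.2748; Cmin,ss = (756/228)·f/(1−f) ≈ 1.256 mg/L.
Difference ≈ 2.064 − 1.256 ≈ 0.808 mg/L.

0.8 mg/L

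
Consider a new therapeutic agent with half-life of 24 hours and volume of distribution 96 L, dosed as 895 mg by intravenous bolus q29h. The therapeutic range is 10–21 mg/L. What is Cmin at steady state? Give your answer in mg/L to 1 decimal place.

7.1 mg/L

τ/t½ = 29/24 ≈ 1.2083, so fraction remaining f = (1/2)^(29/24) ≈ 0.4328.
Each bolus raises the concentration by D/Vd = 895/96 ≈ 9.323 mg/L.
Steady-state trough Cmin,ss = C₀·f/(1−f) ≈ 9.323 × 0.4328/0.5672 ≈ 7.114 mg/L.
Trough 7.1 mg/L vs MEC 10 mg/L: subtherapeutic.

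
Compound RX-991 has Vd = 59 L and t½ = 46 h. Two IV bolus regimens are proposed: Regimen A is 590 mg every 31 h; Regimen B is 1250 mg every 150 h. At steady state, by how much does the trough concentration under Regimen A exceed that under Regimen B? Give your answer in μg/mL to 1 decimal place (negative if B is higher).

14.3 μg/mL

Regimen A: f = (1/2)^(31/46) ≈ 0.6268; Cmin,ss = (590/59)·f/(1−f) ≈ 16.795 μg/mL.
Regimen B: f = (1/2)^(150/46) ≈ 0.1043; Cmin,ss = (1250/59)·f/(1−f) ≈ 2.467 μg/mL.
Difference ≈ 16.795 − 2.467 ≈ 14.328 μg/mL.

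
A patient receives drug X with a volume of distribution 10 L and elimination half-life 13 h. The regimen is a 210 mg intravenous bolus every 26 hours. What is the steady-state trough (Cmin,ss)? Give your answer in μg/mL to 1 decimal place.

τ = 26 h = 2 half-lives, so f = (1/2)^2 = 0.25.
Accumulation ratio R = 1/(1 − f) = 1/0.75 = 4/3.
Single-dose peak C₀ = D/Vd = 210/10 = 21 μg/mL.
Steady-state peak Cmax,ss = C₀·R = 21 × 4/3 ≈ 28.000 μg/mL.
Steady-state trough Cmin,ss = Cmax,ss·f ≈ 28.000 × 0.25 ≈ 7.000 μg/mL.

7.0 μg/mL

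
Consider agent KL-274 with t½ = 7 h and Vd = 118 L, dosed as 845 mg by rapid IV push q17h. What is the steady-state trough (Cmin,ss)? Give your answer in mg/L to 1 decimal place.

1.6 mg/L

τ/t½ = 17/7 ≈ 2.4286, so fraction remaining f = (1/2)^(17/7) ≈ 0.1857.
At steady state, accumulation factor R = 1/(1 − e^(−kτ)) ≈ 1.2280.
Single-dose peak C₀ = D/Vd = 845/118 ≈ 7.161 mg/L.
Cmax,ss = C₀/(1 − f) ≈ 7.161/0.8143 ≈ 8.794 mg/L.
One interval later, Cmin,ss = Cmax,ss·e^(−kτ) ≈ 8.794 × 0.1857 ≈ 1.633 mg/L.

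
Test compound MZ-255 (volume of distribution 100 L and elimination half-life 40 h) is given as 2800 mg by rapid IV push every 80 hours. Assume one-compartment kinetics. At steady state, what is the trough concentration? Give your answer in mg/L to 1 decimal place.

9.3 mg/L

τ = 80 h = 2 half-lives, so f = (1/2)^2 = 0.25.
At steady state, R = 1/(1 − 0.25) = 4/3.
Single-dose peak C₀ = D/Vd = 2800/100 = 28 mg/L.
Steady-state peak Cmax,ss = C₀·R = 28 × 4/3 ≈ 37.333 mg/L.
Steady-state trough Cmin,ss = Cmax,ss·f ≈ 37.333 × 0.25 ≈ 9.333 mg/L.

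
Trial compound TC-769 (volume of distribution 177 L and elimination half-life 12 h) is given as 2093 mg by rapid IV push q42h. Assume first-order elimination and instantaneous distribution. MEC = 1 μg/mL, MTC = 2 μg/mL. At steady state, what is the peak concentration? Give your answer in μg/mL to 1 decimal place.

τ/t½ = 42/12 ≈ 3.5, so fraction remaining f = (1/2)^(42/12) ≈ 0.0884.
At steady state, accumulation factor R = 1/(1 − e^(−kτ)) ≈ 1.0970.
Single-dose peak C₀ = D/Vd = 2093/177 ≈ 11.825 μg/mL.
Steady-state peak Cmax,ss = C₀·R ≈ 11.825 × 1.0970 ≈ 12.972 μg/mL.
Peak 13.0 μg/mL vs MTC 2 μg/mL: exceeds toxic threshold.

13.0 μg/mL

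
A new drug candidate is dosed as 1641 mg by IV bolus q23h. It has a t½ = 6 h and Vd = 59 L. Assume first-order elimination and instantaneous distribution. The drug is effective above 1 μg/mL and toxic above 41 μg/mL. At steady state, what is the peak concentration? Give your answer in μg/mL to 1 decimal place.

Over one 23-h interval, 23/6 ≈ 3.8333 half-lives elapse, leaving f ≈ 0.0702 of each dose.
At steady state, accumulation factor R = 1/(1 − e^(−kτ)) ≈ 1.0755.
Each bolus raises the concentration by D/Vd = 1641/59 ≈ 27.814 μg/mL.
Steady-state peak Cmax,ss = C₀·R ≈ 27.814 × 1.0755 ≈ 29.914 μg/mL.
Peak 29.9 μg/mL vs MTC 41 μg/mL: below toxic threshold.

29.9 μg/mL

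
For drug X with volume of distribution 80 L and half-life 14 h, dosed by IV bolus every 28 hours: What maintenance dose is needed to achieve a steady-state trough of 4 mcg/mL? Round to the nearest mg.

960 mg

τ/t½ = 28/14 ≈ 2, so f = (1/2)^(28/14) ≈ 0.250000.
Cmin,ss = (D/Vd)·f/(1−f), so D = Cmin,ss·Vd·(1−f)/f.
D = 4 × 80 × (1−f)/f ≈ 4 × 80 × 3.00000 ≈ 960.00 mg.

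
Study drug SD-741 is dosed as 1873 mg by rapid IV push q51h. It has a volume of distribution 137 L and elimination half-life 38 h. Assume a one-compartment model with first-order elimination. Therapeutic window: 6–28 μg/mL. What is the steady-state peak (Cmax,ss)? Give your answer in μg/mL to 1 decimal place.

22.6 μg/mL

Over one 51-h interval, 51/38 ≈ 1.3421 half-lives elapse, leaving f ≈ 0.3944 of each dose.
Accumulation ratio R = 1/(1 − f) ≈ 1/0.6056 ≈ 1.6513.
Single-dose peak C₀ = D/Vd = 1873/137 ≈ 13.672 μg/mL.
Steady-state peak Cmax,ss = C₀·R ≈ 13.672 × 1.6513 ≈ 22.577 μg/mL.
Peak 22.6 μg/mL vs MTC 28 μg/mL: below toxic threshold.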